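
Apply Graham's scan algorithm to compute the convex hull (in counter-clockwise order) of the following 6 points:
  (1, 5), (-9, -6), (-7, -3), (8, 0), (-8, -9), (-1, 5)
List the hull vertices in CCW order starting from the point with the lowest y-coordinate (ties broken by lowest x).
Hull (CCW) = [(-8, -9), (8, 0), (1, 5), (-1, 5), (-7, -3), (-9, -6)]

Graham scan procedure:
  1. Find the pivot p₀ = point with lowest y (tie → lowest x): (-8, -9).
  2. Sort the remaining points by polar angle around p₀.
  3. Walk through sorted points, maintaining a stack; pop the top while the last three entries make a non-left turn (cross product ≤ 0).
  4. Final stack is the convex hull in CCW order: (-8, -9), (8, 0), (1, 5), (-1, 5), (-7, -3), (-9, -6).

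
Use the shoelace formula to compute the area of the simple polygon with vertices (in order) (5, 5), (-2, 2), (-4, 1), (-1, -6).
Area = 38

Shoelace formula: Area = (1/2) |Σ_i (x_i · y_{i+1} − x_{i+1} · y_i)| (indices mod n). Compute each cross term:
  (5)(2) − (-2)(5) = 20
  (-2)(1) − (-4)(2) = 6
  (-4)(-6) − (-1)(1) = 25
  (-1)(5) − (5)(-6) = 25
Sum = 76, so (signed) Area = 76/2 = 38, |Area| = 38.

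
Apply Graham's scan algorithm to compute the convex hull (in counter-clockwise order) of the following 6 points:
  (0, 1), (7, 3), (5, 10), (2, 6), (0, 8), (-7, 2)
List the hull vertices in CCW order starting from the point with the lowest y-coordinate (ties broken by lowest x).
Hull (CCW) = [(0, 1), (7, 3), (5, 10), (0, 8), (-7, 2)]

Graham scan procedure:
  1. Find the pivot p₀ = point with lowest y (tie → lowest x): (0, 1).
  2. Sort the remaining points by polar angle around p₀.
  3. Walk through sorted points, maintaining a stack; pop the top while the last three entries make a non-left turn (cross product ≤ 0).
  4. Final stack is the convex hull in CCW order: (0, 1), (7, 3), (5, 10), (0, 8), (-7, 2).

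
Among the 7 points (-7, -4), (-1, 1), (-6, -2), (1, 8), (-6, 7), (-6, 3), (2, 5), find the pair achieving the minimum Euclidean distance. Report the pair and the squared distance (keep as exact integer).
Pair = ((-7, -4), (-6, -2)); squared distance = 5

Compute all C(7, 2) = 21 pairwise squared distances (x_i − x_j)² + (y_i − y_j)². The minimum is 5, attained by the pair ((-7, -4), (-6, -2)).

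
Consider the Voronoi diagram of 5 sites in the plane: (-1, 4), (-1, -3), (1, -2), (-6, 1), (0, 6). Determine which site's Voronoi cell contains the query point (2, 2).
Nearest site = (-1, 4)

The Voronoi cell of site s contains exactly those query points closer to s than to any other site. Compute squared distances from q = (2, 2) to each site:
  (-1 − 2)² + (4 − 2)² = 13
  (1 − 2)² + (-2 − 2)² = 17
  (0 − 2)² + (6 − 2)² = 20
  (-1 − 2)² + (-3 − 2)² = 34
  (-6 − 2)² + (1 − 2)² = 65
Minimum is attained by (-1, 4), so q lies in its Voronoi cell.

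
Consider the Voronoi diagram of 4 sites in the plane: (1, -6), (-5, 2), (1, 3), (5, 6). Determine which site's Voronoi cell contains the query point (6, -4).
Nearest site = (1, -6)

The Voronoi cell of site s contains exactly those query points closer to s than to any other site. Compute squared distances from q = (6, -4) to each site:
  (1 − 6)² + (-6 − -4)² = 29
  (1 − 6)² + (3 − -4)² = 74
  (5 − 6)² + (6 − -4)² = 101
  (-5 − 6)² + (2 − -4)² = 157
Minimum is attained by (1, -6), so q lies in its Voronoi cell.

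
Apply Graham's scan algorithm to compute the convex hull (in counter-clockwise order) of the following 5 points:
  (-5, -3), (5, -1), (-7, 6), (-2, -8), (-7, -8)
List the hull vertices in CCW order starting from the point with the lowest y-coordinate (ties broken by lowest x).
Hull (CCW) = [(-7, -8), (-2, -8), (5, -1), (-7, 6)]

Graham scan procedure:
  1. Find the pivot p₀ = point with lowest y (tie → lowest x): (-7, -8).
  2. Sort the remaining points by polar angle around p₀.
  3. Walk through sorted points, maintaining a stack; pop the top while the last three entries make a non-left turn (cross product ≤ 0).
  4. Final stack is the convex hull in CCW order: (-7, -8), (-2, -8), (5, -1), (-7, 6).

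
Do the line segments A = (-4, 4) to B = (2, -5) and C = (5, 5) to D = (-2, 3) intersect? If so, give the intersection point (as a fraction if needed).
No (intersection of containing lines falls outside at least one segment)

Parametrize and solve: t = 11/75, s = 29/25. At least one of these is outside [0, 1], so the segments do not intersect.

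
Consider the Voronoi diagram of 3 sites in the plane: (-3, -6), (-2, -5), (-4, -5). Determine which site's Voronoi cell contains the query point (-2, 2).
Nearest site = (-2, -5)

The Voronoi cell of site s contains exactly those query points closer to s than to any other site. Compute squared distances from q = (-2, 2) to each site:
  (-2 − -2)² + (-5 − 2)² = 49
  (-4 − -2)² + (-5 − 2)² = 53
  (-3 − -2)² + (-6 − 2)² = 65
Minimum is attained by (-2, -5), so q lies in its Voronoi cell.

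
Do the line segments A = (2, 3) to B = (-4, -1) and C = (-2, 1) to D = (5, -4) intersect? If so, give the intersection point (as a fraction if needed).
Yes; intersection at (-44/29, 19/29) (t = 17/29 on AB, s = 2/29 on CD)

Parametrize AB as A + t(B − A) = (2 + -6 t, 3 + -4 t) and CD as C + s(D − C) = (-2 + 7 s, 1 + -5 s). Solve the linear system for (t, s). Determinant = -58 ≠ 0, so a unique intersection of the containing lines exists. Solution: t = 17/29, s = 2/29 — both in [0, 1], so the segments cross. Intersection point: (-44/29, 19/29).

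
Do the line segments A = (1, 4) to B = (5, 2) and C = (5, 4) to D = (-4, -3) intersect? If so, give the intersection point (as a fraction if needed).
Yes; intersection at (79/23, 64/23) (t = 14/23 on AB, s = 4/23 on CD)

Parametrize AB as A + t(B − A) = (1 + 4 t, 4 + -2 t) and CD as C + s(D − C) = (5 + -9 s, 4 + -7 s). Solve the linear system for (t, s). Determinant = 46 ≠ 0, so a unique intersection of the containing lines exists. Solution: t = 14/23, s = 4/23 — both in [0, 1], so the segments cross. Intersection point: (79/23, 64/23).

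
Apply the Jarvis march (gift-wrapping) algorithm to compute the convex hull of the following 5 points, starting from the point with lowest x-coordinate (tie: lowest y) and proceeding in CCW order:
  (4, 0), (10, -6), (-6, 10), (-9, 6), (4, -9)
Hull (CCW) = [(-9, 6), (4, -9), (10, -6), (-6, 10)]

Jarvis march: at each step, from the current hull vertex p, select the next vertex q as the point such that every other point lies strictly to the left of (or on) the directed line p → q. (Equivalently: for every other point r, the cross product (q − p) × (r − p) ≥ 0.)
Starting point (lowest x, tie lowest y): (-9, 6). Wrap until returning to start. Resulting hull: (-9, 6), (4, -9), (10, -6), (-6, 10).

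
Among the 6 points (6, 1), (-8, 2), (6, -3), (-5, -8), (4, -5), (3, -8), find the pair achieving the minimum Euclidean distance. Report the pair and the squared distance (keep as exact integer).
Pair = ((6, -3), (4, -5)); squared distance = 8

Compute all C(6, 2) = 15 pairwise squared distances (x_i − x_j)² + (y_i − y_j)². The minimum is 8, attained by the pair ((6, -3), (4, -5)).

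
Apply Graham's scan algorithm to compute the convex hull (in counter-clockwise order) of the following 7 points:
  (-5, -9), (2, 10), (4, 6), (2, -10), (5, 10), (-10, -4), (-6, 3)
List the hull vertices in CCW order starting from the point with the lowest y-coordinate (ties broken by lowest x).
Hull (CCW) = [(2, -10), (5, 10), (2, 10), (-6, 3), (-10, -4), (-5, -9)]

Graham scan procedure:
  1. Find the pivot p₀ = point with lowest y (tie → lowest x): (2, -10).
  2. Sort the remaining points by polar angle around p₀.
  3. Walk through sorted points, maintaining a stack; pop the top while the last three entries make a non-left turn (cross product ≤ 0).
  4. Final stack is the convex hull in CCW order: (2, -10), (5, 10), (2, 10), (-6, 3), (-10, -4), (-5, -9).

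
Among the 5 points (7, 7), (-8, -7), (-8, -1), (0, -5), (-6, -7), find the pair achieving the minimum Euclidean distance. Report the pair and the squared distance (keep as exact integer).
Pair = ((-8, -7), (-6, -7)); squared distance = 4

Compute all C(5, 2) = 10 pairwise squared distances (x_i − x_j)² + (y_i − y_j)². The minimum is 4, attained by the pair ((-8, -7), (-6, -7)).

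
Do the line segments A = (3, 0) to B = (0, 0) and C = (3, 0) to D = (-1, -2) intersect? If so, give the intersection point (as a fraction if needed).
Yes; intersection at (3, 0) (t = 0 on AB, s = 0 on CD)

Parametrize AB as A + t(B − A) = (3 + -3 t, 0 + 0 t) and CD as C + s(D − C) = (3 + -4 s, 0 + -2 s). Solve the linear system for (t, s). Determinant = -6 ≠ 0, so a unique intersection of the containing lines exists. Solution: t = 0, s = 0 — both in [0, 1], so the segments cross. Intersection point: (3, 0).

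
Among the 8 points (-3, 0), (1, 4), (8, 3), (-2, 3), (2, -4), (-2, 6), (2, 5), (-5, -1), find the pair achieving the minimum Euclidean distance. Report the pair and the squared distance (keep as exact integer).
Pair = ((1, 4), (2, 5)); squared distance = 2

Compute all C(8, 2) = 28 pairwise squared distances (x_i − x_j)² + (y_i − y_j)². The minimum is 2, attained by the pair ((1, 4), (2, 5)).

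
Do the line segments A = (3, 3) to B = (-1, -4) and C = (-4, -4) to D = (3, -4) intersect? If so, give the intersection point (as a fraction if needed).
Yes; intersection at (-1, -4) (t = 1 on AB, s = 3/7 on CD)

Parametrize AB as A + t(B − A) = (3 + -4 t, 3 + -7 t) and CD as C + s(D − C) = (-4 + 7 s, -4 + 0 s). Solve the linear system for (t, s). Determinant = -49 ≠ 0, so a unique intersection of the containing lines exists. Solution: t = 1, s = 3/7 — both in [0, 1], so the segments cross. Intersection point: (-1, -4).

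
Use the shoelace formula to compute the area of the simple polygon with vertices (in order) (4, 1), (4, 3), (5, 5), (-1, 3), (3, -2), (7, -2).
Area = 49/2

Shoelace formula: Area = (1/2) |Σ_i (x_i · y_{i+1} − x_{i+1} · y_i)| (indices mod n). Compute each cross term:
  (4)(3) − (4)(1) = 8
  (4)(5) − (5)(3) = 5
  (5)(3) − (-1)(5) = 20
  (-1)(-2) − (3)(3) = -7
  (3)(-2) − (7)(-2) = 8
  (7)(1) − (4)(-2) = 15
Sum = 49, so (signed) Area = 49/2 = 49/2, |Area| = 49/2.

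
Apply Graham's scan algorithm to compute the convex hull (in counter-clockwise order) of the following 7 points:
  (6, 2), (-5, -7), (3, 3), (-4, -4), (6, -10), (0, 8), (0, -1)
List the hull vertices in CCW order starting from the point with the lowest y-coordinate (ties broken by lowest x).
Hull (CCW) = [(6, -10), (6, 2), (0, 8), (-5, -7)]

Graham scan procedure:
  1. Find the pivot p₀ = point with lowest y (tie → lowest x): (6, -10).
  2. Sort the remaining points by polar angle around p₀.
  3. Walk through sorted points, maintaining a stack; pop the top while the last three entries make a non-left turn (cross product ≤ 0).
  4. Final stack is the convex hull in CCW order: (6, -10), (6, 2), (0, 8), (-5, -7).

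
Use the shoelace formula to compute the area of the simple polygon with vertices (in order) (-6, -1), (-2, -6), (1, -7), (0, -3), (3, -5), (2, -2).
Area = 25

Shoelace formula: Area = (1/2) |Σ_i (x_i · y_{i+1} − x_{i+1} · y_i)| (indices mod n). Compute each cross term:
  (-6)(-6) − (-2)(-1) = 34
  (-2)(-7) − (1)(-6) = 20
  (1)(-3) − (0)(-7) = -3
  (0)(-5) − (3)(-3) = 9
  (3)(-2) − (2)(-5) = 4
  (2)(-1) − (-6)(-2) = -14
Sum = 50, so (signed) Area = 50/2 = 25, |Area| = 25.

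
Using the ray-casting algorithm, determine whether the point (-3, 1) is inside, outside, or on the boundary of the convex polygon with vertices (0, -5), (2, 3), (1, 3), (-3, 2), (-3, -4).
The point (-3, 1) lies on the polygon boundary

Boundary check: the query satisfies the collinearity and bounding-box conditions for some polygon edge, so it lies exactly on the boundary.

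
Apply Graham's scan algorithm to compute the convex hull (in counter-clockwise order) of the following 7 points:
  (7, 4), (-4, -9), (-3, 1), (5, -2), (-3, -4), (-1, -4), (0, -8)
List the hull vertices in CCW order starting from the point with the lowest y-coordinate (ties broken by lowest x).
Hull (CCW) = [(-4, -9), (0, -8), (5, -2), (7, 4), (-3, 1)]

Graham scan procedure:
  1. Find the pivot p₀ = point with lowest y (tie → lowest x): (-4, -9).
  2. Sort the remaining points by polar angle around p₀.
  3. Walk through sorted points, maintaining a stack; pop the top while the last three entries make a non-left turn (cross product ≤ 0).
  4. Final stack is the convex hull in CCW order: (-4, -9), (0, -8), (5, -2), (7, 4), (-3, 1).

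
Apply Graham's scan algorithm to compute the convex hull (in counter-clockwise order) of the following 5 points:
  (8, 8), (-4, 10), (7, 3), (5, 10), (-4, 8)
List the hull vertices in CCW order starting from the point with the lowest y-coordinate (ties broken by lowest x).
Hull (CCW) = [(7, 3), (8, 8), (5, 10), (-4, 10), (-4, 8)]

Graham scan procedure:
  1. Find the pivot p₀ = point with lowest y (tie → lowest x): (7, 3).
  2. Sort the remaining points by polar angle around p₀.
  3. Walk through sorted points, maintaining a stack; pop the top while the last three entries make a non-left turn (cross product ≤ 0).
  4. Final stack is the convex hull in CCW order: (7, 3), (8, 8), (5, 10), (-4, 10), (-4, 8).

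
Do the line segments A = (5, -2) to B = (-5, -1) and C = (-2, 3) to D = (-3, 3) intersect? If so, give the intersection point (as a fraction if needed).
No (intersection of containing lines falls outside at least one segment)

Parametrize and solve: t = 5, s = 43. At least one of these is outside [0, 1], so the segments do not intersect.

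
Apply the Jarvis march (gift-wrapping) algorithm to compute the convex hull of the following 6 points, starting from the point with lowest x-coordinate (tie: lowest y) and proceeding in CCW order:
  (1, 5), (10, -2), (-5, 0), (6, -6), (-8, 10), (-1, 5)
Hull (CCW) = [(-8, 10), (-5, 0), (6, -6), (10, -2), (1, 5)]

Jarvis march: at each step, from the current hull vertex p, select the next vertex q as the point such that every other point lies strictly to the left of (or on) the directed line p → q. (Equivalently: for every other point r, the cross product (q − p) × (r − p) ≥ 0.)
Starting point (lowest x, tie lowest y): (-8, 10). Wrap until returning to start. Resulting hull: (-8, 10), (-5, 0), (6, -6), (10, -2), (1, 5).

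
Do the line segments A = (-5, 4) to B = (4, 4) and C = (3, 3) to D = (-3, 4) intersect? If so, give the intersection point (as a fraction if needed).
Yes; intersection at (-3, 4) (t = 2/9 on AB, s = 1 on CD)

Parametrize AB as A + t(B − A) = (-5 + 9 t, 4 + 0 t) and CD as C + s(D − C) = (3 + -6 s, 3 + 1 s). Solve the linear system for (t, s). Determinant = -9 ≠ 0, so a unique intersection of the containing lines exists. Solution: t = 2/9, s = 1 — both in [0, 1], so the segments cross. Intersection point: (-3, 4).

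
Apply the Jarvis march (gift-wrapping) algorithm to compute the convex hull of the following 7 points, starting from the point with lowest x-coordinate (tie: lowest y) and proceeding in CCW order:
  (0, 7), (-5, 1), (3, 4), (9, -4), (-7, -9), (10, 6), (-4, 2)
Hull (CCW) = [(-7, -9), (9, -4), (10, 6), (0, 7), (-5, 1)]

Jarvis march: at each step, from the current hull vertex p, select the next vertex q as the point such that every other point lies strictly to the left of (or on) the directed line p → q. (Equivalently: for every other point r, the cross product (q − p) × (r − p) ≥ 0.)
Starting point (lowest x, tie lowest y): (-7, -9). Wrap until returning to start. Resulting hull: (-7, -9), (9, -4), (10, 6), (0, 7), (-5, 1).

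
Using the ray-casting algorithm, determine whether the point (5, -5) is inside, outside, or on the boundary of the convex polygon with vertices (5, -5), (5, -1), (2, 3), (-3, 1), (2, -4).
The point (5, -5) lies on the polygon boundary

Boundary check: the query satisfies the collinearity and bounding-box conditions for some polygon edge, so it lies exactly on the boundary.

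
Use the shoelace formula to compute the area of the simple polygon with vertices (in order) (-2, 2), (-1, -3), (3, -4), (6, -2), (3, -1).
Area = 43/2

Shoelace formula: Area = (1/2) |Σ_i (x_i · y_{i+1} − x_{i+1} · y_i)| (indices mod n). Compute each cross term:
  (-2)(-3) − (-1)(2) = 8
  (-1)(-4) − (3)(-3) = 13
  (3)(-2) − (6)(-4) = 18
  (6)(-1) − (3)(-2) = 0
  (3)(2) − (-2)(-1) = 4
Sum = 43, so (signed) Area = 43/2 = 43/2, |Area| = 43/2.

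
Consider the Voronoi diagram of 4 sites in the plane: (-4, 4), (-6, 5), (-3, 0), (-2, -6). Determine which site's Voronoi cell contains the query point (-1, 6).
Nearest site = (-4, 4)

The Voronoi cell of site s contains exactly those query points closer to s than to any other site. Compute squared distances from q = (-1, 6) to each site:
  (-4 − -1)² + (4 − 6)² = 13
  (-6 − -1)² + (5 − 6)² = 26
  (-3 − -1)² + (0 − 6)² = 40
  (-2 − -1)² + (-6 − 6)² = 145
Minimum is attained by (-4, 4), so q lies in its Voronoi cell.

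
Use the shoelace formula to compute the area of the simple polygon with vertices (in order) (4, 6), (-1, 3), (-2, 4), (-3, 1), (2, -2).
Area = 27

Shoelace formula: Area = (1/2) |Σ_i (x_i · y_{i+1} − x_{i+1} · y_i)| (indices mod n). Compute each cross term:
  (4)(3) − (-1)(6) = 18
  (-1)(4) − (-2)(3) = 2
  (-2)(1) − (-3)(4) = 10
  (-3)(-2) − (2)(1) = 4
  (2)(6) − (4)(-2) = 20
Sum = 54, so (signed) Area = 54/2 = 27, |Area| = 27.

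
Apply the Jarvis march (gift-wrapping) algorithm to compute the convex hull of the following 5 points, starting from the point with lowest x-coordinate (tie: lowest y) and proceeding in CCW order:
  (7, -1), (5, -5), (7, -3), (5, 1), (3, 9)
Hull (CCW) = [(3, 9), (5, -5), (7, -3), (7, -1)]

Jarvis march: at each step, from the current hull vertex p, select the next vertex q as the point such that every other point lies strictly to the left of (or on) the directed line p → q. (Equivalently: for every other point r, the cross product (q − p) × (r − p) ≥ 0.)
Starting point (lowest x, tie lowest y): (3, 9). Wrap until returning to start. Resulting hull: (3, 9), (5, -5), (7, -3), (7, -1).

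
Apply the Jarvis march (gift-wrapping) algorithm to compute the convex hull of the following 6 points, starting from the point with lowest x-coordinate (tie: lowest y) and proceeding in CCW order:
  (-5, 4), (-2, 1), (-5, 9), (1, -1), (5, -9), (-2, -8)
Hull (CCW) = [(-5, 4), (-2, -8), (5, -9), (1, -1), (-5, 9)]

Jarvis march: at each step, from the current hull vertex p, select the next vertex q as the point such that every other point lies strictly to the left of (or on) the directed line p → q. (Equivalently: for every other point r, the cross product (q − p) × (r − p) ≥ 0.)
Starting point (lowest x, tie lowest y): (-5, 4). Wrap until returning to start. Resulting hull: (-5, 4), (-2, -8), (5, -9), (1, -1), (-5, 9).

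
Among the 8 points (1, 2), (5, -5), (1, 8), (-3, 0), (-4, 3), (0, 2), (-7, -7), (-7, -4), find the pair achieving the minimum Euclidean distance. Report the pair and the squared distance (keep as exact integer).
Pair = ((1, 2), (0, 2)); squared distance = 1

Compute all C(8, 2) = 28 pairwise squared distances (x_i − x_j)² + (y_i − y_j)². The minimum is 1, attained by the pair ((1, 2), (0, 2)).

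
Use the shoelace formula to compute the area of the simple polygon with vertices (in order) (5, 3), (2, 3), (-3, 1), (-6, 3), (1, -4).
Area = 61/2

Shoelace formula: Area = (1/2) |Σ_i (x_i · y_{i+1} − x_{i+1} · y_i)| (indices mod n). Compute each cross term:
  (5)(3) − (2)(3) = 9
  (2)(1) − (-3)(3) = 11
  (-3)(3) − (-6)(1) = -3
  (-6)(-4) − (1)(3) = 21
  (1)(3) − (5)(-4) = 23
Sum = 61, so (signed) Area = 61/2 = 61/2, |Area| = 61/2.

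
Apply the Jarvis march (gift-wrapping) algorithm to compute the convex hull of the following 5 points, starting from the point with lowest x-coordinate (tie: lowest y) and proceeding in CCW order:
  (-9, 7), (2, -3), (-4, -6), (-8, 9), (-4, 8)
Hull (CCW) = [(-9, 7), (-4, -6), (2, -3), (-4, 8), (-8, 9)]

Jarvis march: at each step, from the current hull vertex p, select the next vertex q as the point such that every other point lies strictly to the left of (or on) the directed line p → q. (Equivalently: for every other point r, the cross product (q − p) × (r − p) ≥ 0.)
Starting point (lowest x, tie lowest y): (-9, 7). Wrap until returning to start. Resulting hull: (-9, 7), (-4, -6), (2, -3), (-4, 8), (-8, 9).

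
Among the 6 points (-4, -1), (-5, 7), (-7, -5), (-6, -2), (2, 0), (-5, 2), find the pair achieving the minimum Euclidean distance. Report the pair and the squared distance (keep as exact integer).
Pair = ((-4, -1), (-6, -2)); squared distance = 5

Compute all C(6, 2) = 15 pairwise squared distances (x_i − x_j)² + (y_i − y_j)². The minimum is 5, attained by the pair ((-4, -1), (-6, -2)).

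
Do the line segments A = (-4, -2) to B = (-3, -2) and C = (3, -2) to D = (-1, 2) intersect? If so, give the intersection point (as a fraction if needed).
No (intersection of containing lines falls outside at least one segment)

Parametrize and solve: t = 7, s = 0. At least one of these is outside [0, 1], so the segments do not intersect.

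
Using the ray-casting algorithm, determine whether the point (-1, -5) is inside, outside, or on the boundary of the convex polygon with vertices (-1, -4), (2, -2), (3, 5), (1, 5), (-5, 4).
The point (-1, -5) lies strictly outside the polygon

Cast a horizontal ray to the right from the query point and count how many polygon edges it crosses (each edge strictly once or zero times, handled with the usual half-open convention). 
Parity of crossings → even ⇒ outside.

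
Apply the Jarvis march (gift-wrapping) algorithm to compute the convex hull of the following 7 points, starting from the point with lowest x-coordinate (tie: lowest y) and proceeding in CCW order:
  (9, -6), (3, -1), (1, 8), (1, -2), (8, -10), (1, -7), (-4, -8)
Hull (CCW) = [(-4, -8), (8, -10), (9, -6), (1, 8)]

Jarvis march: at each step, from the current hull vertex p, select the next vertex q as the point such that every other point lies strictly to the left of (or on) the directed line p → q. (Equivalently: for every other point r, the cross product (q − p) × (r − p) ≥ 0.)
Starting point (lowest x, tie lowest y): (-4, -8). Wrap until returning to start. Resulting hull: (-4, -8), (8, -10), (9, -6), (1, 8).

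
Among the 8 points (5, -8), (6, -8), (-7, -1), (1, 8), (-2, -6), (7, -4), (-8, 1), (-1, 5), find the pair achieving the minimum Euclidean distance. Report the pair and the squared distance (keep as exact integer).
Pair = ((5, -8), (6, -8)); squared distance = 1

Compute all C(8, 2) = 28 pairwise squared distances (x_i − x_j)² + (y_i − y_j)². The minimum is 1, attained by the pair ((5, -8), (6, -8)).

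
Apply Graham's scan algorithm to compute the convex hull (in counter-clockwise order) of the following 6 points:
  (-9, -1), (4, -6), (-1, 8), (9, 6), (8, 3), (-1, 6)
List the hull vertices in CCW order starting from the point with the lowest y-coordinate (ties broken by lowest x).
Hull (CCW) = [(4, -6), (8, 3), (9, 6), (-1, 8), (-9, -1)]

Graham scan procedure:
  1. Find the pivot p₀ = point with lowest y (tie → lowest x): (4, -6).
  2. Sort the remaining points by polar angle around p₀.
  3. Walk through sorted points, maintaining a stack; pop the top while the last three entries make a non-left turn (cross product ≤ 0).
  4. Final stack is the convex hull in CCW order: (4, -6), (8, 3), (9, 6), (-1, 8), (-9, -1).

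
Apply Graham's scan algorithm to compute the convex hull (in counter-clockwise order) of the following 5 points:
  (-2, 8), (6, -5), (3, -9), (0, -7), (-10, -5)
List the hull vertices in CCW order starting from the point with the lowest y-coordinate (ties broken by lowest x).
Hull (CCW) = [(3, -9), (6, -5), (-2, 8), (-10, -5)]

Graham scan procedure:
  1. Find the pivot p₀ = point with lowest y (tie → lowest x): (3, -9).
  2. Sort the remaining points by polar angle around p₀.
  3. Walk through sorted points, maintaining a stack; pop the top while the last three entries make a non-left turn (cross product ≤ 0).
  4. Final stack is the convex hull in CCW order: (3, -9), (6, -5), (-2, 8), (-10, -5).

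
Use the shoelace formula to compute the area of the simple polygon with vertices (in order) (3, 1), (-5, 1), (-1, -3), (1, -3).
Area = 20

Shoelace formula: Area = (1/2) |Σ_i (x_i · y_{i+1} − x_{i+1} · y_i)| (indices mod n). Compute each cross term:
  (3)(1) − (-5)(1) = 8
  (-5)(-3) − (-1)(1) = 16
  (-1)(-3) − (1)(-3) = 6
  (1)(1) − (3)(-3) = 10
Sum = 40, so (signed) Area = 40/2 = 20, |Area| = 20.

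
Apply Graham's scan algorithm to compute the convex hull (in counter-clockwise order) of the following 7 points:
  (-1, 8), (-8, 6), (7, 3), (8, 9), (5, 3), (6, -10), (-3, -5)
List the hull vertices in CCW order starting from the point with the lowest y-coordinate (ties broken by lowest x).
Hull (CCW) = [(6, -10), (8, 9), (-1, 8), (-8, 6), (-3, -5)]

Graham scan procedure:
  1. Find the pivot p₀ = point with lowest y (tie → lowest x): (6, -10).
  2. Sort the remaining points by polar angle around p₀.
  3. Walk through sorted points, maintaining a stack; pop the top while the last three entries make a non-left turn (cross product ≤ 0).
  4. Final stack is the convex hull in CCW order: (6, -10), (8, 9), (-1, 8), (-8, 6), (-3, -5).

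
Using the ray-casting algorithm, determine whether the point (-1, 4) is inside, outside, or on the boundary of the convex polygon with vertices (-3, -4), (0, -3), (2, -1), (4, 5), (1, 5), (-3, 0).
The point (-1, 4) lies strictly outside the polygon

Cast a horizontal ray to the right from the query point and count how many polygon edges it crosses (each edge strictly once or zero times, handled with the usual half-open convention). 
Parity of crossings → even ⇒ outside.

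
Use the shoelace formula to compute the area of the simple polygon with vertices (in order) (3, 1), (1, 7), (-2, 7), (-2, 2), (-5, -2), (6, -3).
Area = 107/2

Shoelace formula: Area = (1/2) |Σ_i (x_i · y_{i+1} − x_{i+1} · y_i)| (indices mod n). Compute each cross term:
  (3)(7) − (1)(1) = 20
  (1)(7) − (-2)(7) = 21
  (-2)(2) − (-2)(7) = 10
  (-2)(-2) − (-5)(2) = 14
  (-5)(-3) − (6)(-2) = 27
  (6)(1) − (3)(-3) = 15
Sum = 107, so (signed) Area = 107/2 = 107/2, |Area| = 107/2.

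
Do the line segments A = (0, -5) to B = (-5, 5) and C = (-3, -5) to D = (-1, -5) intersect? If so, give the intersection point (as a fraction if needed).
No (intersection of containing lines falls outside at least one segment)

Parametrize and solve: t = 0, s = 3/2. At least one of these is outside [0, 1], so the segments do not intersect.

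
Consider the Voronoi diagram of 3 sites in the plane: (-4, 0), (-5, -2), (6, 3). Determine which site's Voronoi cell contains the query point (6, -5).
Nearest site = (6, 3)

The Voronoi cell of site s contains exactly those query points closer to s than to any other site. Compute squared distances from q = (6, -5) to each site:
  (6 − 6)² + (3 − -5)² = 64
  (-4 − 6)² + (0 − -5)² = 125
  (-5 − 6)² + (-2 − -5)² = 130
Minimum is attained by (6, 3), so q lies in its Voronoi cell.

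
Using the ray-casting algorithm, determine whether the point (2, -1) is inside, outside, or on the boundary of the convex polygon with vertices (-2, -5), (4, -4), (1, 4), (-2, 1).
The point (2, -1) lies strictly inside the polygon

Cast a horizontal ray to the right from the query point and count how many polygon edges it crosses (each edge strictly once or zero times, handled with the usual half-open convention). 
Parity of crossings → odd ⇒ inside.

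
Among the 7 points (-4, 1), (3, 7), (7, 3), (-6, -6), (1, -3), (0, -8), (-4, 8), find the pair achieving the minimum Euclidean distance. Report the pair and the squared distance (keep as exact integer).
Pair = ((1, -3), (0, -8)); squared distance = 26

Compute all C(7, 2) = 21 pairwise squared distances (x_i − x_j)² + (y_i − y_j)². The minimum is 26, attained by the pair ((1, -3), (0, -8)).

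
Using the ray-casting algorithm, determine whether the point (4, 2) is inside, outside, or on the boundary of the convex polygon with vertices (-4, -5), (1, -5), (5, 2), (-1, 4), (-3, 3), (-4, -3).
The point (4, 2) lies strictly inside the polygon

Cast a horizontal ray to the right from the query point and count how many polygon edges it crosses (each edge strictly once or zero times, handled with the usual half-open convention). 
Parity of crossings → odd ⇒ inside.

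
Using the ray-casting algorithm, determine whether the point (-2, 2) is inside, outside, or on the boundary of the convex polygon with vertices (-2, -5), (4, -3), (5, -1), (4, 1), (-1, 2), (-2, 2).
The point (-2, 2) lies on the polygon boundary

Boundary check: the query satisfies the collinearity and bounding-box conditions for some polygon edge, so it lies exactly on the boundary.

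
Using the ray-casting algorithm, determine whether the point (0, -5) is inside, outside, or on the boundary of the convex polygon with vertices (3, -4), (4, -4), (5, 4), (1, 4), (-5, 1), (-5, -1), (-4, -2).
The point (0, -5) lies strictly outside the polygon

Cast a horizontal ray to the right from the query point and count how many polygon edges it crosses (each edge strictly once or zero times, handled with the usual half-open convention). 
Parity of crossings → even ⇒ outside.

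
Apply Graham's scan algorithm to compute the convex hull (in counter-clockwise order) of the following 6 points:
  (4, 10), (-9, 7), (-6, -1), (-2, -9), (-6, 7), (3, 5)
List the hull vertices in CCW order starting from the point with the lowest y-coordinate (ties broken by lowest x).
Hull (CCW) = [(-2, -9), (3, 5), (4, 10), (-9, 7), (-6, -1)]

Graham scan procedure:
  1. Find the pivot p₀ = point with lowest y (tie → lowest x): (-2, -9).
  2. Sort the remaining points by polar angle around p₀.
  3. Walk through sorted points, maintaining a stack; pop the top while the last three entries make a non-left turn (cross product ≤ 0).
  4. Final stack is the convex hull in CCW order: (-2, -9), (3, 5), (4, 10), (-9, 7), (-6, -1).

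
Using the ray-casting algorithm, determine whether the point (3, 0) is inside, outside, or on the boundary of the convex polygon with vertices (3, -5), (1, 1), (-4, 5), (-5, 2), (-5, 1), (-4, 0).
The point (3, 0) lies strictly outside the polygon

Cast a horizontal ray to the right from the query point and count how many polygon edges it crosses (each edge strictly once or zero times, handled with the usual half-open convention). 
Parity of crossings → even ⇒ outside.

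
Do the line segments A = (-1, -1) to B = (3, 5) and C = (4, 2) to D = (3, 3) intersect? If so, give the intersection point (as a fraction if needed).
No (intersection of containing lines falls outside at least one segment)

Parametrize and solve: t = 4/5, s = 9/5. At least one of these is outside [0, 1], so the segments do not intersect.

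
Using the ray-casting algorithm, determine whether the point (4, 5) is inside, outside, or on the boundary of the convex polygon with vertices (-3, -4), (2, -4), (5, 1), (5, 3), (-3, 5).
The point (4, 5) lies strictly outside the polygon

Cast a horizontal ray to the right from the query point and count how many polygon edges it crosses (each edge strictly once or zero times, handled with the usual half-open convention). 
Parity of crossings → even ⇒ outside.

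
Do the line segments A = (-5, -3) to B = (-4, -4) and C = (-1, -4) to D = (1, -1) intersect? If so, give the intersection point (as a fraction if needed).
No (intersection of containing lines falls outside at least one segment)

Parametrize and solve: t = 14/5, s = -3/5. At least one of these is outside [0, 1], so the segments do not intersect.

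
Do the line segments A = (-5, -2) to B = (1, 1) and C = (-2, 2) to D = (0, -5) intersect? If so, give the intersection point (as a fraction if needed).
Yes; intersection at (-11/8, -3/16) (t = 29/48 on AB, s = 5/16 on CD)

Parametrize AB as A + t(B − A) = (-5 + 6 t, -2 + 3 t) and CD as C + s(D − C) = (-2 + 2 s, 2 + -7 s). Solve the linear system for (t, s). Determinant = 48 ≠ 0, so a unique intersection of the containing lines exists. Solution: t = 29/48, s = 5/16 — both in [0, 1], so the segments cross. Intersection point: (-11/8, -3/16).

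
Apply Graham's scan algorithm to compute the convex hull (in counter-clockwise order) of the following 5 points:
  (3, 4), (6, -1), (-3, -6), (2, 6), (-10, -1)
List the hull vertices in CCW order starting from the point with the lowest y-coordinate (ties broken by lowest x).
Hull (CCW) = [(-3, -6), (6, -1), (2, 6), (-10, -1)]

Graham scan procedure:
  1. Find the pivot p₀ = point with lowest y (tie → lowest x): (-3, -6).
  2. Sort the remaining points by polar angle around p₀.
  3. Walk through sorted points, maintaining a stack; pop the top while the last three entries make a non-left turn (cross product ≤ 0).
  4. Final stack is the convex hull in CCW order: (-3, -6), (6, -1), (2, 6), (-10, -1).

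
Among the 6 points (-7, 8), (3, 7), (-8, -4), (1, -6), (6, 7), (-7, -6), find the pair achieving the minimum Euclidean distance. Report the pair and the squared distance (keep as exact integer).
Pair = ((-8, -4), (-7, -6)); squared distance = 5

Compute all C(6, 2) = 15 pairwise squared distances (x_i − x_j)² + (y_i − y_j)². The minimum is 5, attained by the pair ((-8, -4), (-7, -6)).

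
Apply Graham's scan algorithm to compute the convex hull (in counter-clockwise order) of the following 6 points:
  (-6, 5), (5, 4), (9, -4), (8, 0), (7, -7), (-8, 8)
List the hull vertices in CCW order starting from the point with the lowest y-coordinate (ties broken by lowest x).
Hull (CCW) = [(7, -7), (9, -4), (8, 0), (5, 4), (-8, 8), (-6, 5)]

Graham scan procedure:
  1. Find the pivot p₀ = point with lowest y (tie → lowest x): (7, -7).
  2. Sort the remaining points by polar angle around p₀.
  3. Walk through sorted points, maintaining a stack; pop the top while the last three entries make a non-left turn (cross product ≤ 0).
  4. Final stack is the convex hull in CCW order: (7, -7), (9, -4), (8, 0), (5, 4), (-8, 8), (-6, 5).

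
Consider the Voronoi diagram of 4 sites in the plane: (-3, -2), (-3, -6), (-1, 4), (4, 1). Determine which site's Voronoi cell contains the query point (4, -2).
Nearest site = (4, 1)

The Voronoi cell of site s contains exactly those query points closer to s than to any other site. Compute squared distances from q = (4, -2) to each site:
  (4 − 4)² + (1 − -2)² = 9
  (-3 − 4)² + (-2 − -2)² = 49
  (-1 − 4)² + (4 − -2)² = 61
  (-3 − 4)² + (-6 − -2)² = 65
Minimum is attained by (4, 1), so q lies in its Voronoi cell.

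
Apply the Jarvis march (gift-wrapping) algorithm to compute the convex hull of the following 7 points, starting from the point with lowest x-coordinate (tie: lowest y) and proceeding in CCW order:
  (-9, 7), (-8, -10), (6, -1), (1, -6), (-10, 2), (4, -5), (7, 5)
Hull (CCW) = [(-10, 2), (-8, -10), (4, -5), (6, -1), (7, 5), (-9, 7)]

Jarvis march: at each step, from the current hull vertex p, select the next vertex q as the point such that every other point lies strictly to the left of (or on) the directed line p → q. (Equivalently: for every other point r, the cross product (q − p) × (r − p) ≥ 0.)
Starting point (lowest x, tie lowest y): (-10, 2). Wrap until returning to start. Resulting hull: (-10, 2), (-8, -10), (4, -5), (6, -1), (7, 5), (-9, 7).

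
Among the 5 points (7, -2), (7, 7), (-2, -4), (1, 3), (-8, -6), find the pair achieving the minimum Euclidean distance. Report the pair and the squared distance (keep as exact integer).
Pair = ((-2, -4), (-8, -6)); squared distance = 40

Compute all C(5, 2) = 10 pairwise squared distances (x_i − x_j)² + (y_i − y_j)². The minimum is 40, attained by the pair ((-2, -4), (-8, -6)).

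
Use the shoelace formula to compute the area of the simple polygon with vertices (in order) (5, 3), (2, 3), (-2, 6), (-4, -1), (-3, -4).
Area = 77/2

Shoelace formula: Area = (1/2) |Σ_i (x_i · y_{i+1} − x_{i+1} · y_i)| (indices mod n). Compute each cross term:
  (5)(3) − (2)(3) = 9
  (2)(6) − (-2)(3) = 18
  (-2)(-1) − (-4)(6) = 26
  (-4)(-4) − (-3)(-1) = 13
  (-3)(3) − (5)(-4) = 11
Sum = 77, so (signed) Area = 77/2 = 77/2, |Area| = 77/2.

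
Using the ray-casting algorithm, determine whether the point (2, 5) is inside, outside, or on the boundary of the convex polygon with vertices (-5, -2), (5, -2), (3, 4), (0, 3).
The point (2, 5) lies strictly outside the polygon

Cast a horizontal ray to the right from the query point and count how many polygon edges it crosses (each edge strictly once or zero times, handled with the usual half-open convention). 
Parity of crossings → even ⇒ outside.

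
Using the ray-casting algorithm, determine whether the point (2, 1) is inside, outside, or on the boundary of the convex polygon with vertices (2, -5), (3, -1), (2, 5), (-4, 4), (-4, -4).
The point (2, 1) lies strictly inside the polygon

Cast a horizontal ray to the right from the query point and count how many polygon edges it crosses (each edge strictly once or zero times, handled with the usual half-open convention). 
Parity of crossings → odd ⇒ inside.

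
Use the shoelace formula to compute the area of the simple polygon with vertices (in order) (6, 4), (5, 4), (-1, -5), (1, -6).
Area = 17

Shoelace formula: Area = (1/2) |Σ_i (x_i · y_{i+1} − x_{i+1} · y_i)| (indices mod n). Compute each cross term:
  (6)(4) − (5)(4) = 4
  (5)(-5) − (-1)(4) = -21
  (-1)(-6) − (1)(-5) = 11
  (1)(4) − (6)(-6) = 40
Sum = 34, so (signed) Area = 34/2 = 17, |Area| = 17.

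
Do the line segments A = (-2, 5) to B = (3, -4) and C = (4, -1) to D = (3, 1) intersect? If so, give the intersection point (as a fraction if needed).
No (intersection of containing lines falls outside at least one segment)

Parametrize and solve: t = 6, s = -24. At least one of these is outside [0, 1], so the segments do not intersect.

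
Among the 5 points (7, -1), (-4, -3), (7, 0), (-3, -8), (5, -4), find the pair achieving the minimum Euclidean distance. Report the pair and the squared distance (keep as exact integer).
Pair = ((7, -1), (7, 0)); squared distance = 1

Compute all C(5, 2) = 10 pairwise squared distances (x_i − x_j)² + (y_i − y_j)². The minimum is 1, attained by the pair ((7, -1), (7, 0)).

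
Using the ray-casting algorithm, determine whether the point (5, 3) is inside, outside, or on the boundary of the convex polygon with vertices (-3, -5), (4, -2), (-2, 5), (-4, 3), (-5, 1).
The point (5, 3) lies strictly outside the polygon

Cast a horizontal ray to the right from the query point and count how many polygon edges it crosses (each edge strictly once or zero times, handled with the usual half-open convention). 
Parity of crossings → even ⇒ outside.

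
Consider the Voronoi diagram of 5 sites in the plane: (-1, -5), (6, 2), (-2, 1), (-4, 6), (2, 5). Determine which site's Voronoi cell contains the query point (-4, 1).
Nearest site = (-2, 1)

The Voronoi cell of site s contains exactly those query points closer to s than to any other site. Compute squared distances from q = (-4, 1) to each site:
  (-2 − -4)² + (1 − 1)² = 4
  (-4 − -4)² + (6 − 1)² = 25
  (-1 − -4)² + (-5 − 1)² = 45
  (2 − -4)² + (5 − 1)² = 52
  (6 − -4)² + (2 − 1)² = 101
Minimum is attained by (-2, 1), so q lies in its Voronoi cell.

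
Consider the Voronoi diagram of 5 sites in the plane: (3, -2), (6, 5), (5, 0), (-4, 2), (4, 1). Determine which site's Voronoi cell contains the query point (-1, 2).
Nearest site = (-4, 2)

The Voronoi cell of site s contains exactly those query points closer to s than to any other site. Compute squared distances from q = (-1, 2) to each site:
  (-4 − -1)² + (2 − 2)² = 9
  (4 − -1)² + (1 − 2)² = 26
  (3 − -1)² + (-2 − 2)² = 32
  (5 − -1)² + (0 − 2)² = 40
  (6 − -1)² + (5 − 2)² = 58
Minimum is attained by (-4, 2), so q lies in its Voronoi cell.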